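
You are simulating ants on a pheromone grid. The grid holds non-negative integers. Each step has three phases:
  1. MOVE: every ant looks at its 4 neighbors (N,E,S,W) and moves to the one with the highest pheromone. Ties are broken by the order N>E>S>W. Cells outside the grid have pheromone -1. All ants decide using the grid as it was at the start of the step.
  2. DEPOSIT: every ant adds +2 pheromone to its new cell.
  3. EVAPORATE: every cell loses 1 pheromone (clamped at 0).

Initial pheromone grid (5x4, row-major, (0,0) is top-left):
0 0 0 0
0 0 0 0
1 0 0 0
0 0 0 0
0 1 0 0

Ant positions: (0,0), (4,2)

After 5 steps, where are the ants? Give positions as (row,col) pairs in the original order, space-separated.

Step 1: ant0:(0,0)->E->(0,1) | ant1:(4,2)->W->(4,1)
  grid max=2 at (4,1)
Step 2: ant0:(0,1)->E->(0,2) | ant1:(4,1)->N->(3,1)
  grid max=1 at (0,2)
Step 3: ant0:(0,2)->E->(0,3) | ant1:(3,1)->S->(4,1)
  grid max=2 at (4,1)
Step 4: ant0:(0,3)->S->(1,3) | ant1:(4,1)->N->(3,1)
  grid max=1 at (1,3)
Step 5: ant0:(1,3)->N->(0,3) | ant1:(3,1)->S->(4,1)
  grid max=2 at (4,1)

(0,3) (4,1)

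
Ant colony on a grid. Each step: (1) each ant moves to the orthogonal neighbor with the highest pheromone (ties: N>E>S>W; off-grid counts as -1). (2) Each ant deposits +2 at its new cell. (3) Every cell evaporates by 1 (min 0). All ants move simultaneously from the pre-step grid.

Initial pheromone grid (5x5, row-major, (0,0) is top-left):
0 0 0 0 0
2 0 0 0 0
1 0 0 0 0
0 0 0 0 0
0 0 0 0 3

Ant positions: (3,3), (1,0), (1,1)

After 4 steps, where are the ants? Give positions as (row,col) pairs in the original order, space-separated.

Step 1: ant0:(3,3)->N->(2,3) | ant1:(1,0)->S->(2,0) | ant2:(1,1)->W->(1,0)
  grid max=3 at (1,0)
Step 2: ant0:(2,3)->N->(1,3) | ant1:(2,0)->N->(1,0) | ant2:(1,0)->S->(2,0)
  grid max=4 at (1,0)
Step 3: ant0:(1,3)->N->(0,3) | ant1:(1,0)->S->(2,0) | ant2:(2,0)->N->(1,0)
  grid max=5 at (1,0)
Step 4: ant0:(0,3)->E->(0,4) | ant1:(2,0)->N->(1,0) | ant2:(1,0)->S->(2,0)
  grid max=6 at (1,0)

(0,4) (1,0) (2,0)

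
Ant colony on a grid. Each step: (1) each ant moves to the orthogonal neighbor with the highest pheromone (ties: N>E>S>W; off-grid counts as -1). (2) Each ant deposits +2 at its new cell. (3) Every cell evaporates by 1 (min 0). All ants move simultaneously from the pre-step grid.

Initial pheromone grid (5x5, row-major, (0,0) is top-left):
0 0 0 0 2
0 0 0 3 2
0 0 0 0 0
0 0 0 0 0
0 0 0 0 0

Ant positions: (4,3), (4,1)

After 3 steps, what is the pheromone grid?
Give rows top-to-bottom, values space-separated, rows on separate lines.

After step 1: ants at (3,3),(3,1)
  0 0 0 0 1
  0 0 0 2 1
  0 0 0 0 0
  0 1 0 1 0
  0 0 0 0 0
After step 2: ants at (2,3),(2,1)
  0 0 0 0 0
  0 0 0 1 0
  0 1 0 1 0
  0 0 0 0 0
  0 0 0 0 0
After step 3: ants at (1,3),(1,1)
  0 0 0 0 0
  0 1 0 2 0
  0 0 0 0 0
  0 0 0 0 0
  0 0 0 0 0

0 0 0 0 0
0 1 0 2 0
0 0 0 0 0
0 0 0 0 0
0 0 0 0 0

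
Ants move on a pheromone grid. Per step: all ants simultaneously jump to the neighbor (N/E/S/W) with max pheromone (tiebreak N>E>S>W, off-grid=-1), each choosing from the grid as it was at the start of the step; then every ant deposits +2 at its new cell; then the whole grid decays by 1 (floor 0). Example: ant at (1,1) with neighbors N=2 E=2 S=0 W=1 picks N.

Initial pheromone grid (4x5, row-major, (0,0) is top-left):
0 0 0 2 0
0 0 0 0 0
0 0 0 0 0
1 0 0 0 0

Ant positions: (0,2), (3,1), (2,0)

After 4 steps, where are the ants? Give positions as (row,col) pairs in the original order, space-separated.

Step 1: ant0:(0,2)->E->(0,3) | ant1:(3,1)->W->(3,0) | ant2:(2,0)->S->(3,0)
  grid max=4 at (3,0)
Step 2: ant0:(0,3)->E->(0,4) | ant1:(3,0)->N->(2,0) | ant2:(3,0)->N->(2,0)
  grid max=3 at (2,0)
Step 3: ant0:(0,4)->W->(0,3) | ant1:(2,0)->S->(3,0) | ant2:(2,0)->S->(3,0)
  grid max=6 at (3,0)
Step 4: ant0:(0,3)->E->(0,4) | ant1:(3,0)->N->(2,0) | ant2:(3,0)->N->(2,0)
  grid max=5 at (2,0)

(0,4) (2,0) (2,0)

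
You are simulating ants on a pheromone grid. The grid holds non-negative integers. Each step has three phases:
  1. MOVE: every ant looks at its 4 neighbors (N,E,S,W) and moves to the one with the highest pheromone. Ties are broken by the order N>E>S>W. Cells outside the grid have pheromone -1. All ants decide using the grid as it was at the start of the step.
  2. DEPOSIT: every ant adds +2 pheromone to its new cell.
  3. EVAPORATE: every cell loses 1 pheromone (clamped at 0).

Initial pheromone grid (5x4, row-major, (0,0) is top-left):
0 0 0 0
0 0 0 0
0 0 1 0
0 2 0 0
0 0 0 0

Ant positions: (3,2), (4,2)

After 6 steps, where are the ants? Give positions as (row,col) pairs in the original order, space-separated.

Step 1: ant0:(3,2)->W->(3,1) | ant1:(4,2)->N->(3,2)
  grid max=3 at (3,1)
Step 2: ant0:(3,1)->E->(3,2) | ant1:(3,2)->W->(3,1)
  grid max=4 at (3,1)
Step 3: ant0:(3,2)->W->(3,1) | ant1:(3,1)->E->(3,2)
  grid max=5 at (3,1)
Step 4: ant0:(3,1)->E->(3,2) | ant1:(3,2)->W->(3,1)
  grid max=6 at (3,1)
Step 5: ant0:(3,2)->W->(3,1) | ant1:(3,1)->E->(3,2)
  grid max=7 at (3,1)
Step 6: ant0:(3,1)->E->(3,2) | ant1:(3,2)->W->(3,1)
  grid max=8 at (3,1)

(3,2) (3,1)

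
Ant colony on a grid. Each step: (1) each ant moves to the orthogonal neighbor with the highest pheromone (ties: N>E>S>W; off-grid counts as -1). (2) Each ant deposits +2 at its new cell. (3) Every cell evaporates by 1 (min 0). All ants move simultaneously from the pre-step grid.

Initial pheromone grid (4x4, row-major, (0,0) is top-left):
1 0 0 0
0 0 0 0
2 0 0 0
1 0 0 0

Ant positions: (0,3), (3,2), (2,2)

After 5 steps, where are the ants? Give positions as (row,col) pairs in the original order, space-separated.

Step 1: ant0:(0,3)->S->(1,3) | ant1:(3,2)->N->(2,2) | ant2:(2,2)->N->(1,2)
  grid max=1 at (1,2)
Step 2: ant0:(1,3)->W->(1,2) | ant1:(2,2)->N->(1,2) | ant2:(1,2)->E->(1,3)
  grid max=4 at (1,2)
Step 3: ant0:(1,2)->E->(1,3) | ant1:(1,2)->E->(1,3) | ant2:(1,3)->W->(1,2)
  grid max=5 at (1,2)
Step 4: ant0:(1,3)->W->(1,2) | ant1:(1,3)->W->(1,2) | ant2:(1,2)->E->(1,3)
  grid max=8 at (1,2)
Step 5: ant0:(1,2)->E->(1,3) | ant1:(1,2)->E->(1,3) | ant2:(1,3)->W->(1,2)
  grid max=9 at (1,2)

(1,3) (1,3) (1,2)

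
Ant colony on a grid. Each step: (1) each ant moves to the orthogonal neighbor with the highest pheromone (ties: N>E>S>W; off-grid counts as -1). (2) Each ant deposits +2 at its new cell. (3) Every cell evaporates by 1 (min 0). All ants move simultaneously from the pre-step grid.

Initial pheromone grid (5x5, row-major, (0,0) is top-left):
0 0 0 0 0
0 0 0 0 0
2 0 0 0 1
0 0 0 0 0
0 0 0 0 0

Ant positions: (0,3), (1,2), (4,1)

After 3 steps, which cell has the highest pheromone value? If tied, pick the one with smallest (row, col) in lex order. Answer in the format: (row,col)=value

Answer: (0,4)=3

Derivation:
Step 1: ant0:(0,3)->E->(0,4) | ant1:(1,2)->N->(0,2) | ant2:(4,1)->N->(3,1)
  grid max=1 at (0,2)
Step 2: ant0:(0,4)->S->(1,4) | ant1:(0,2)->E->(0,3) | ant2:(3,1)->N->(2,1)
  grid max=1 at (0,3)
Step 3: ant0:(1,4)->N->(0,4) | ant1:(0,3)->E->(0,4) | ant2:(2,1)->N->(1,1)
  grid max=3 at (0,4)
Final grid:
  0 0 0 0 3
  0 1 0 0 0
  0 0 0 0 0
  0 0 0 0 0
  0 0 0 0 0
Max pheromone 3 at (0,4)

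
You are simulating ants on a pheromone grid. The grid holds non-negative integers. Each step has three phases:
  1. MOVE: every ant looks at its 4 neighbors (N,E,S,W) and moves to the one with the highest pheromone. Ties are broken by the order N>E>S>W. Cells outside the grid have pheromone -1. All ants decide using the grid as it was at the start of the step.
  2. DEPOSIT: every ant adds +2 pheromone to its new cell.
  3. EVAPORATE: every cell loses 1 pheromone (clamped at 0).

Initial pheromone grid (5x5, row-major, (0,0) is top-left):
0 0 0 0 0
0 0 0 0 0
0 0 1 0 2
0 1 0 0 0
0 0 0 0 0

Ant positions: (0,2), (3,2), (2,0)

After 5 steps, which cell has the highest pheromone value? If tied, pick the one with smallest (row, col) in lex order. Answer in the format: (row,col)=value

Step 1: ant0:(0,2)->E->(0,3) | ant1:(3,2)->N->(2,2) | ant2:(2,0)->N->(1,0)
  grid max=2 at (2,2)
Step 2: ant0:(0,3)->E->(0,4) | ant1:(2,2)->N->(1,2) | ant2:(1,0)->N->(0,0)
  grid max=1 at (0,0)
Step 3: ant0:(0,4)->S->(1,4) | ant1:(1,2)->S->(2,2) | ant2:(0,0)->E->(0,1)
  grid max=2 at (2,2)
Step 4: ant0:(1,4)->N->(0,4) | ant1:(2,2)->N->(1,2) | ant2:(0,1)->E->(0,2)
  grid max=1 at (0,2)
Step 5: ant0:(0,4)->S->(1,4) | ant1:(1,2)->N->(0,2) | ant2:(0,2)->S->(1,2)
  grid max=2 at (0,2)
Final grid:
  0 0 2 0 0
  0 0 2 0 1
  0 0 0 0 0
  0 0 0 0 0
  0 0 0 0 0
Max pheromone 2 at (0,2)

Answer: (0,2)=2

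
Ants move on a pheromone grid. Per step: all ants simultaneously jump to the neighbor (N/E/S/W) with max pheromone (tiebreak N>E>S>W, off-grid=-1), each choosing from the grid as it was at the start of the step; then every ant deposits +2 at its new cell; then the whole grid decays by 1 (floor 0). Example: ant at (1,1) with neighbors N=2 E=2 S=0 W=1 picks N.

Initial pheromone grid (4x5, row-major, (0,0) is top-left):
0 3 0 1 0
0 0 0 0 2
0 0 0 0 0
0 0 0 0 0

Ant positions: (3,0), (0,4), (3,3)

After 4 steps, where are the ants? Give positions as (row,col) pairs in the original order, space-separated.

Step 1: ant0:(3,0)->N->(2,0) | ant1:(0,4)->S->(1,4) | ant2:(3,3)->N->(2,3)
  grid max=3 at (1,4)
Step 2: ant0:(2,0)->N->(1,0) | ant1:(1,4)->N->(0,4) | ant2:(2,3)->N->(1,3)
  grid max=2 at (1,4)
Step 3: ant0:(1,0)->N->(0,0) | ant1:(0,4)->S->(1,4) | ant2:(1,3)->E->(1,4)
  grid max=5 at (1,4)
Step 4: ant0:(0,0)->E->(0,1) | ant1:(1,4)->N->(0,4) | ant2:(1,4)->N->(0,4)
  grid max=4 at (1,4)

(0,1) (0,4) (0,4)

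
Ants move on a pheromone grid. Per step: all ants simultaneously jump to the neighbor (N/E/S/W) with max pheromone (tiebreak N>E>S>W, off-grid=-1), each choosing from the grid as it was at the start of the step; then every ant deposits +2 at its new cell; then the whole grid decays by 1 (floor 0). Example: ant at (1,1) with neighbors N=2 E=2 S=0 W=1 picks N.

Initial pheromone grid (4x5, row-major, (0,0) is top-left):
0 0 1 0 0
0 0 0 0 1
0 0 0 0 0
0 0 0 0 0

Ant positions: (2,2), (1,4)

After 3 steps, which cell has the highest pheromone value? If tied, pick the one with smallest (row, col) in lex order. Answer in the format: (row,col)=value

Step 1: ant0:(2,2)->N->(1,2) | ant1:(1,4)->N->(0,4)
  grid max=1 at (0,4)
Step 2: ant0:(1,2)->N->(0,2) | ant1:(0,4)->S->(1,4)
  grid max=1 at (0,2)
Step 3: ant0:(0,2)->E->(0,3) | ant1:(1,4)->N->(0,4)
  grid max=1 at (0,3)
Final grid:
  0 0 0 1 1
  0 0 0 0 0
  0 0 0 0 0
  0 0 0 0 0
Max pheromone 1 at (0,3)

Answer: (0,3)=1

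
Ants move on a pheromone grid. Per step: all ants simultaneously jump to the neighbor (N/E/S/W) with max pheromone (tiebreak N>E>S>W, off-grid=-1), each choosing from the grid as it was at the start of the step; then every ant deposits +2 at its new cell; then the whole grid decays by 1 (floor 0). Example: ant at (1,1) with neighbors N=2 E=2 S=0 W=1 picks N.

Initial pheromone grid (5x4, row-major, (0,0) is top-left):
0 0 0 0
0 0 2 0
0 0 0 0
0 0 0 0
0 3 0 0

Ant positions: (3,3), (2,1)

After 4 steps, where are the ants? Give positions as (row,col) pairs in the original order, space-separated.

Step 1: ant0:(3,3)->N->(2,3) | ant1:(2,1)->N->(1,1)
  grid max=2 at (4,1)
Step 2: ant0:(2,3)->N->(1,3) | ant1:(1,1)->E->(1,2)
  grid max=2 at (1,2)
Step 3: ant0:(1,3)->W->(1,2) | ant1:(1,2)->E->(1,3)
  grid max=3 at (1,2)
Step 4: ant0:(1,2)->E->(1,3) | ant1:(1,3)->W->(1,2)
  grid max=4 at (1,2)

(1,3) (1,2)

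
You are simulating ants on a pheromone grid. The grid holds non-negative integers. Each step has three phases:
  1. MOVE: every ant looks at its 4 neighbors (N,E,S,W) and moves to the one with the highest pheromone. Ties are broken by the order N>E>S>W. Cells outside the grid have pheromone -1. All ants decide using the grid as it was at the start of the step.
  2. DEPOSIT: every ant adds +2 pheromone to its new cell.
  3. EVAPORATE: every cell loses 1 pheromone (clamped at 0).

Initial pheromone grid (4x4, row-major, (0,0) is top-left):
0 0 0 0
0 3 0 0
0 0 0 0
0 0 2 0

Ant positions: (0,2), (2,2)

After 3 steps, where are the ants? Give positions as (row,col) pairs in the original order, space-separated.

Step 1: ant0:(0,2)->E->(0,3) | ant1:(2,2)->S->(3,2)
  grid max=3 at (3,2)
Step 2: ant0:(0,3)->S->(1,3) | ant1:(3,2)->N->(2,2)
  grid max=2 at (3,2)
Step 3: ant0:(1,3)->N->(0,3) | ant1:(2,2)->S->(3,2)
  grid max=3 at (3,2)

(0,3) (3,2)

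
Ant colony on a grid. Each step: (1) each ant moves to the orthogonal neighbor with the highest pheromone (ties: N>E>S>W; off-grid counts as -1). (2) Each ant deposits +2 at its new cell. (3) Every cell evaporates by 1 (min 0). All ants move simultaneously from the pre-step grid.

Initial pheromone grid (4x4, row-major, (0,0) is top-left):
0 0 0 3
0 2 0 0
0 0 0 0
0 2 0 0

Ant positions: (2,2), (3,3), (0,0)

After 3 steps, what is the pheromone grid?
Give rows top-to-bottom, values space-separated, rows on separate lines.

After step 1: ants at (1,2),(2,3),(0,1)
  0 1 0 2
  0 1 1 0
  0 0 0 1
  0 1 0 0
After step 2: ants at (1,1),(1,3),(1,1)
  0 0 0 1
  0 4 0 1
  0 0 0 0
  0 0 0 0
After step 3: ants at (0,1),(0,3),(0,1)
  0 3 0 2
  0 3 0 0
  0 0 0 0
  0 0 0 0

0 3 0 2
0 3 0 0
0 0 0 0
0 0 0 0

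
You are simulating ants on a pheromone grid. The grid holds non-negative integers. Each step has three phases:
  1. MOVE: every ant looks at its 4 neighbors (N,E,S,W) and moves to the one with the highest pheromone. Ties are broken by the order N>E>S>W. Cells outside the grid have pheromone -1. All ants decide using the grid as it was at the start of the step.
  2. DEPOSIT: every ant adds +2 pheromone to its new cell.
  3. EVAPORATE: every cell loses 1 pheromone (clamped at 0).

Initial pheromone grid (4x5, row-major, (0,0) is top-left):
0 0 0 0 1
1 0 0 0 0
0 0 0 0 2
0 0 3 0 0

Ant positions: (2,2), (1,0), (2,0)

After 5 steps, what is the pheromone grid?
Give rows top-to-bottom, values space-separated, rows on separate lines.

After step 1: ants at (3,2),(0,0),(1,0)
  1 0 0 0 0
  2 0 0 0 0
  0 0 0 0 1
  0 0 4 0 0
After step 2: ants at (2,2),(1,0),(0,0)
  2 0 0 0 0
  3 0 0 0 0
  0 0 1 0 0
  0 0 3 0 0
After step 3: ants at (3,2),(0,0),(1,0)
  3 0 0 0 0
  4 0 0 0 0
  0 0 0 0 0
  0 0 4 0 0
After step 4: ants at (2,2),(1,0),(0,0)
  4 0 0 0 0
  5 0 0 0 0
  0 0 1 0 0
  0 0 3 0 0
After step 5: ants at (3,2),(0,0),(1,0)
  5 0 0 0 0
  6 0 0 0 0
  0 0 0 0 0
  0 0 4 0 0

5 0 0 0 0
6 0 0 0 0
0 0 0 0 0
0 0 4 0 0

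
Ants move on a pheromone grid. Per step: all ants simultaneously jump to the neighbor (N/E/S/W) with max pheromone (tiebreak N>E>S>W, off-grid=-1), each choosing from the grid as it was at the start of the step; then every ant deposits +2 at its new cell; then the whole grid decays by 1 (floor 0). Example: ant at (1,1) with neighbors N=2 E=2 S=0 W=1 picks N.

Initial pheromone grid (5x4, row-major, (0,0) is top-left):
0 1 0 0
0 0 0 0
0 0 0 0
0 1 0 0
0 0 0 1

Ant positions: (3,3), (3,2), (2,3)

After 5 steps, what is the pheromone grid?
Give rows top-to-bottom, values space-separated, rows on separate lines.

After step 1: ants at (4,3),(3,1),(1,3)
  0 0 0 0
  0 0 0 1
  0 0 0 0
  0 2 0 0
  0 0 0 2
After step 2: ants at (3,3),(2,1),(0,3)
  0 0 0 1
  0 0 0 0
  0 1 0 0
  0 1 0 1
  0 0 0 1
After step 3: ants at (4,3),(3,1),(1,3)
  0 0 0 0
  0 0 0 1
  0 0 0 0
  0 2 0 0
  0 0 0 2
After step 4: ants at (3,3),(2,1),(0,3)
  0 0 0 1
  0 0 0 0
  0 1 0 0
  0 1 0 1
  0 0 0 1
After step 5: ants at (4,3),(3,1),(1,3)
  0 0 0 0
  0 0 0 1
  0 0 0 0
  0 2 0 0
  0 0 0 2

0 0 0 0
0 0 0 1
0 0 0 0
0 2 0 0
0 0 0 2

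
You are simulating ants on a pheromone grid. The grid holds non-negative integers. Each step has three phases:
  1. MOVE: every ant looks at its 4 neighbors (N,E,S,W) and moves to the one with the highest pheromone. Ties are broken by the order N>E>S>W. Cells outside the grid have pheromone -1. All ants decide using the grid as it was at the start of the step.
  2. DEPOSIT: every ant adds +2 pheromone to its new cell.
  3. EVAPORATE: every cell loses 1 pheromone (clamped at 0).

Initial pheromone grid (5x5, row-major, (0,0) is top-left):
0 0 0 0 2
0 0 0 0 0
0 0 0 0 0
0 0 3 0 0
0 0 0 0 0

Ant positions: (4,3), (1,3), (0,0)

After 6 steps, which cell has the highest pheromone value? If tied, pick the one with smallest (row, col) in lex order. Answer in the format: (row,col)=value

Step 1: ant0:(4,3)->N->(3,3) | ant1:(1,3)->N->(0,3) | ant2:(0,0)->E->(0,1)
  grid max=2 at (3,2)
Step 2: ant0:(3,3)->W->(3,2) | ant1:(0,3)->E->(0,4) | ant2:(0,1)->E->(0,2)
  grid max=3 at (3,2)
Step 3: ant0:(3,2)->N->(2,2) | ant1:(0,4)->S->(1,4) | ant2:(0,2)->E->(0,3)
  grid max=2 at (3,2)
Step 4: ant0:(2,2)->S->(3,2) | ant1:(1,4)->N->(0,4) | ant2:(0,3)->E->(0,4)
  grid max=4 at (0,4)
Step 5: ant0:(3,2)->N->(2,2) | ant1:(0,4)->S->(1,4) | ant2:(0,4)->S->(1,4)
  grid max=3 at (0,4)
Step 6: ant0:(2,2)->S->(3,2) | ant1:(1,4)->N->(0,4) | ant2:(1,4)->N->(0,4)
  grid max=6 at (0,4)
Final grid:
  0 0 0 0 6
  0 0 0 0 2
  0 0 0 0 0
  0 0 3 0 0
  0 0 0 0 0
Max pheromone 6 at (0,4)

Answer: (0,4)=6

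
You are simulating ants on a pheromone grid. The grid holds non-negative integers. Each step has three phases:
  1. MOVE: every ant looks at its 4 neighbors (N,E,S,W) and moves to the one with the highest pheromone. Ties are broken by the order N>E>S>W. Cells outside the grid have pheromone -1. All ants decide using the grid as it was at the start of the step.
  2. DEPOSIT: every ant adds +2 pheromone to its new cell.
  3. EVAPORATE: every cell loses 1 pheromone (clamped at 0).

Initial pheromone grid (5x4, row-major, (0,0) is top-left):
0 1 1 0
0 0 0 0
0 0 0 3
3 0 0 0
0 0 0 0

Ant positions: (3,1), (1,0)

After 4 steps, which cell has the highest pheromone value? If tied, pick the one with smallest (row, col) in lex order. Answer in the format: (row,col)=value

Step 1: ant0:(3,1)->W->(3,0) | ant1:(1,0)->N->(0,0)
  grid max=4 at (3,0)
Step 2: ant0:(3,0)->N->(2,0) | ant1:(0,0)->E->(0,1)
  grid max=3 at (3,0)
Step 3: ant0:(2,0)->S->(3,0) | ant1:(0,1)->E->(0,2)
  grid max=4 at (3,0)
Step 4: ant0:(3,0)->N->(2,0) | ant1:(0,2)->E->(0,3)
  grid max=3 at (3,0)
Final grid:
  0 0 0 1
  0 0 0 0
  1 0 0 0
  3 0 0 0
  0 0 0 0
Max pheromone 3 at (3,0)

Answer: (3,0)=3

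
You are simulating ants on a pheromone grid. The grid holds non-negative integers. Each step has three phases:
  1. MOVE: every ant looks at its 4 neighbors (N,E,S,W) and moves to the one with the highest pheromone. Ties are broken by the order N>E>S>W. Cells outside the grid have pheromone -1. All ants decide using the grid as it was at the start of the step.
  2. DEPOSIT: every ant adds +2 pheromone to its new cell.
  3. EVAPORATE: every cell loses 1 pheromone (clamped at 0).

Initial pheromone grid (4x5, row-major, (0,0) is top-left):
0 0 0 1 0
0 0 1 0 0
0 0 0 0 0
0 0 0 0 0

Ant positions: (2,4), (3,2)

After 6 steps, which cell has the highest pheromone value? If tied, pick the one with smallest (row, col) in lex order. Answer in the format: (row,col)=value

Step 1: ant0:(2,4)->N->(1,4) | ant1:(3,2)->N->(2,2)
  grid max=1 at (1,4)
Step 2: ant0:(1,4)->N->(0,4) | ant1:(2,2)->N->(1,2)
  grid max=1 at (0,4)
Step 3: ant0:(0,4)->S->(1,4) | ant1:(1,2)->N->(0,2)
  grid max=1 at (0,2)
Step 4: ant0:(1,4)->N->(0,4) | ant1:(0,2)->E->(0,3)
  grid max=1 at (0,3)
Step 5: ant0:(0,4)->W->(0,3) | ant1:(0,3)->E->(0,4)
  grid max=2 at (0,3)
Step 6: ant0:(0,3)->E->(0,4) | ant1:(0,4)->W->(0,3)
  grid max=3 at (0,3)
Final grid:
  0 0 0 3 3
  0 0 0 0 0
  0 0 0 0 0
  0 0 0 0 0
Max pheromone 3 at (0,3)

Answer: (0,3)=3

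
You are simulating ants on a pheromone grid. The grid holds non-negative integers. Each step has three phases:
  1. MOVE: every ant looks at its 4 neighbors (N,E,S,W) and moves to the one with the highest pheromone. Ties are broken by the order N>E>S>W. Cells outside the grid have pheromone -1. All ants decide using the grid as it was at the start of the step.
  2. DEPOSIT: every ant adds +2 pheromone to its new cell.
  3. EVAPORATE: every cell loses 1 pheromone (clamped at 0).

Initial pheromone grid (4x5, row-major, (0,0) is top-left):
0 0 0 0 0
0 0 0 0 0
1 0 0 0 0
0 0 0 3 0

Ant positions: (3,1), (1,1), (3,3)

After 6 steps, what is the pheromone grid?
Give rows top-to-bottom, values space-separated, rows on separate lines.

After step 1: ants at (2,1),(0,1),(2,3)
  0 1 0 0 0
  0 0 0 0 0
  0 1 0 1 0
  0 0 0 2 0
After step 2: ants at (1,1),(0,2),(3,3)
  0 0 1 0 0
  0 1 0 0 0
  0 0 0 0 0
  0 0 0 3 0
After step 3: ants at (0,1),(0,3),(2,3)
  0 1 0 1 0
  0 0 0 0 0
  0 0 0 1 0
  0 0 0 2 0
After step 4: ants at (0,2),(0,4),(3,3)
  0 0 1 0 1
  0 0 0 0 0
  0 0 0 0 0
  0 0 0 3 0
After step 5: ants at (0,3),(1,4),(2,3)
  0 0 0 1 0
  0 0 0 0 1
  0 0 0 1 0
  0 0 0 2 0
After step 6: ants at (0,4),(0,4),(3,3)
  0 0 0 0 3
  0 0 0 0 0
  0 0 0 0 0
  0 0 0 3 0

0 0 0 0 3
0 0 0 0 0
0 0 0 0 0
0 0 0 3 0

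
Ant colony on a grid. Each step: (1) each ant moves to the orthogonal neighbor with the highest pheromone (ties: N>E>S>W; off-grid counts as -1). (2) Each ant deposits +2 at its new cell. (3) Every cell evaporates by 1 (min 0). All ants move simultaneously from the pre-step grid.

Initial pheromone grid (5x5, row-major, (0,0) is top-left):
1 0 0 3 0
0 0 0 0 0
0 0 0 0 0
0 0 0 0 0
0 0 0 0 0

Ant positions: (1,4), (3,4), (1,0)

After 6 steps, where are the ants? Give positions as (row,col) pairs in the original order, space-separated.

Step 1: ant0:(1,4)->N->(0,4) | ant1:(3,4)->N->(2,4) | ant2:(1,0)->N->(0,0)
  grid max=2 at (0,0)
Step 2: ant0:(0,4)->W->(0,3) | ant1:(2,4)->N->(1,4) | ant2:(0,0)->E->(0,1)
  grid max=3 at (0,3)
Step 3: ant0:(0,3)->E->(0,4) | ant1:(1,4)->N->(0,4) | ant2:(0,1)->W->(0,0)
  grid max=3 at (0,4)
Step 4: ant0:(0,4)->W->(0,3) | ant1:(0,4)->W->(0,3) | ant2:(0,0)->E->(0,1)
  grid max=5 at (0,3)
Step 5: ant0:(0,3)->E->(0,4) | ant1:(0,3)->E->(0,4) | ant2:(0,1)->W->(0,0)
  grid max=5 at (0,4)
Step 6: ant0:(0,4)->W->(0,3) | ant1:(0,4)->W->(0,3) | ant2:(0,0)->E->(0,1)
  grid max=7 at (0,3)

(0,3) (0,3) (0,1)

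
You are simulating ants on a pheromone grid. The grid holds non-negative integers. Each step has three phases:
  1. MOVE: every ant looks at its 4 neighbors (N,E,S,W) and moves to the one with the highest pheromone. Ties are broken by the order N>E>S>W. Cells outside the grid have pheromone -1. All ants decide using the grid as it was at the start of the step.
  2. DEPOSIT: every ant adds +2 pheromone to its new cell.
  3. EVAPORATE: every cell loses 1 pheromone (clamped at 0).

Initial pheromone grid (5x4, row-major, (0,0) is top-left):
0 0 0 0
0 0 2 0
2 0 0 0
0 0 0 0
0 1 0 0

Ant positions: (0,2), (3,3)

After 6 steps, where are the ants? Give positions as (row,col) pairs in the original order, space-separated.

Step 1: ant0:(0,2)->S->(1,2) | ant1:(3,3)->N->(2,3)
  grid max=3 at (1,2)
Step 2: ant0:(1,2)->N->(0,2) | ant1:(2,3)->N->(1,3)
  grid max=2 at (1,2)
Step 3: ant0:(0,2)->S->(1,2) | ant1:(1,3)->W->(1,2)
  grid max=5 at (1,2)
Step 4: ant0:(1,2)->N->(0,2) | ant1:(1,2)->N->(0,2)
  grid max=4 at (1,2)
Step 5: ant0:(0,2)->S->(1,2) | ant1:(0,2)->S->(1,2)
  grid max=7 at (1,2)
Step 6: ant0:(1,2)->N->(0,2) | ant1:(1,2)->N->(0,2)
  grid max=6 at (1,2)

(0,2) (0,2)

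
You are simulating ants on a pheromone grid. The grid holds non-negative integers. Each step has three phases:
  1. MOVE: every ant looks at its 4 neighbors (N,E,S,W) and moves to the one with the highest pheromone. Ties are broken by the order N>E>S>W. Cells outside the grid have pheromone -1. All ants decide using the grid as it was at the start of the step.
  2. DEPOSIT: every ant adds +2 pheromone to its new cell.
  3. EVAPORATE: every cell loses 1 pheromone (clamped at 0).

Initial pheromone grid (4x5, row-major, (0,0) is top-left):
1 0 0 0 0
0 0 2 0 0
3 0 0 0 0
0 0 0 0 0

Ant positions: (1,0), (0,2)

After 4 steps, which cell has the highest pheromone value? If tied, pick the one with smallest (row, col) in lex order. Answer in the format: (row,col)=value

Answer: (2,0)=3

Derivation:
Step 1: ant0:(1,0)->S->(2,0) | ant1:(0,2)->S->(1,2)
  grid max=4 at (2,0)
Step 2: ant0:(2,0)->N->(1,0) | ant1:(1,2)->N->(0,2)
  grid max=3 at (2,0)
Step 3: ant0:(1,0)->S->(2,0) | ant1:(0,2)->S->(1,2)
  grid max=4 at (2,0)
Step 4: ant0:(2,0)->N->(1,0) | ant1:(1,2)->N->(0,2)
  grid max=3 at (2,0)
Final grid:
  0 0 1 0 0
  1 0 2 0 0
  3 0 0 0 0
  0 0 0 0 0
Max pheromone 3 at (2,0)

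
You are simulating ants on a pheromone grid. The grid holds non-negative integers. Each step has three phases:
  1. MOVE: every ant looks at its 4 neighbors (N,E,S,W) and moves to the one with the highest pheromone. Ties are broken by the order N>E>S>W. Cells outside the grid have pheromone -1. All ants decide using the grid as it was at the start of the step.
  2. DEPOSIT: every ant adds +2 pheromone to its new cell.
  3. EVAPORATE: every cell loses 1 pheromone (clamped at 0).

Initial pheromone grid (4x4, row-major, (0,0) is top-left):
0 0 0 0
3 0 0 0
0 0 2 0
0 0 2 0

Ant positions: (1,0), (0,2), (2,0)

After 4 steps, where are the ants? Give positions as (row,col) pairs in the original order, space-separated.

Step 1: ant0:(1,0)->N->(0,0) | ant1:(0,2)->E->(0,3) | ant2:(2,0)->N->(1,0)
  grid max=4 at (1,0)
Step 2: ant0:(0,0)->S->(1,0) | ant1:(0,3)->S->(1,3) | ant2:(1,0)->N->(0,0)
  grid max=5 at (1,0)
Step 3: ant0:(1,0)->N->(0,0) | ant1:(1,3)->N->(0,3) | ant2:(0,0)->S->(1,0)
  grid max=6 at (1,0)
Step 4: ant0:(0,0)->S->(1,0) | ant1:(0,3)->S->(1,3) | ant2:(1,0)->N->(0,0)
  grid max=7 at (1,0)

(1,0) (1,3) (0,0)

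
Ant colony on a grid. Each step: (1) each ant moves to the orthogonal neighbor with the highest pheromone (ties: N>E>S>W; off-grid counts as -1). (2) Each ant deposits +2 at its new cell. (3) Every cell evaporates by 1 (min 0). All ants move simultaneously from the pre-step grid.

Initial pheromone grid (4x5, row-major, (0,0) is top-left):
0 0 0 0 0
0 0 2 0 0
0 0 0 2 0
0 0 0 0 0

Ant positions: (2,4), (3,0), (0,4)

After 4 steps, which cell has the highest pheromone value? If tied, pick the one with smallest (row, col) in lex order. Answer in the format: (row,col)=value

Step 1: ant0:(2,4)->W->(2,3) | ant1:(3,0)->N->(2,0) | ant2:(0,4)->S->(1,4)
  grid max=3 at (2,3)
Step 2: ant0:(2,3)->N->(1,3) | ant1:(2,0)->N->(1,0) | ant2:(1,4)->N->(0,4)
  grid max=2 at (2,3)
Step 3: ant0:(1,3)->S->(2,3) | ant1:(1,0)->N->(0,0) | ant2:(0,4)->S->(1,4)
  grid max=3 at (2,3)
Step 4: ant0:(2,3)->N->(1,3) | ant1:(0,0)->E->(0,1) | ant2:(1,4)->N->(0,4)
  grid max=2 at (2,3)
Final grid:
  0 1 0 0 1
  0 0 0 1 0
  0 0 0 2 0
  0 0 0 0 0
Max pheromone 2 at (2,3)

Answer: (2,3)=2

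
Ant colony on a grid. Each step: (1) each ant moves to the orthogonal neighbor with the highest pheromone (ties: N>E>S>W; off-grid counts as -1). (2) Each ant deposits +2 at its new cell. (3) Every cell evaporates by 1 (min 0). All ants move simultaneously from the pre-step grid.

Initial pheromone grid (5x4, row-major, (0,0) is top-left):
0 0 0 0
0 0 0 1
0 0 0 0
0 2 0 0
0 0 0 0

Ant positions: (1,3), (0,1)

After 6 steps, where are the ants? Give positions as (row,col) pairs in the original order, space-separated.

Step 1: ant0:(1,3)->N->(0,3) | ant1:(0,1)->E->(0,2)
  grid max=1 at (0,2)
Step 2: ant0:(0,3)->W->(0,2) | ant1:(0,2)->E->(0,3)
  grid max=2 at (0,2)
Step 3: ant0:(0,2)->E->(0,3) | ant1:(0,3)->W->(0,2)
  grid max=3 at (0,2)
Step 4: ant0:(0,3)->W->(0,2) | ant1:(0,2)->E->(0,3)
  grid max=4 at (0,2)
Step 5: ant0:(0,2)->E->(0,3) | ant1:(0,3)->W->(0,2)
  grid max=5 at (0,2)
Step 6: ant0:(0,3)->W->(0,2) | ant1:(0,2)->E->(0,3)
  grid max=6 at (0,2)

(0,2) (0,3)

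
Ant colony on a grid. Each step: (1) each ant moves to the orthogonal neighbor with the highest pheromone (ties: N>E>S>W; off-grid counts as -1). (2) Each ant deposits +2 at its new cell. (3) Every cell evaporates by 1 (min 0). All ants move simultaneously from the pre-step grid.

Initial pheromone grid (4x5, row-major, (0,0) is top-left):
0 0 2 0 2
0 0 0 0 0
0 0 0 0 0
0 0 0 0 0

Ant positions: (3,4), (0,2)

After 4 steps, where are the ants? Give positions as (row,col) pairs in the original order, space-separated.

Step 1: ant0:(3,4)->N->(2,4) | ant1:(0,2)->E->(0,3)
  grid max=1 at (0,2)
Step 2: ant0:(2,4)->N->(1,4) | ant1:(0,3)->E->(0,4)
  grid max=2 at (0,4)
Step 3: ant0:(1,4)->N->(0,4) | ant1:(0,4)->S->(1,4)
  grid max=3 at (0,4)
Step 4: ant0:(0,4)->S->(1,4) | ant1:(1,4)->N->(0,4)
  grid max=4 at (0,4)

(1,4) (0,4)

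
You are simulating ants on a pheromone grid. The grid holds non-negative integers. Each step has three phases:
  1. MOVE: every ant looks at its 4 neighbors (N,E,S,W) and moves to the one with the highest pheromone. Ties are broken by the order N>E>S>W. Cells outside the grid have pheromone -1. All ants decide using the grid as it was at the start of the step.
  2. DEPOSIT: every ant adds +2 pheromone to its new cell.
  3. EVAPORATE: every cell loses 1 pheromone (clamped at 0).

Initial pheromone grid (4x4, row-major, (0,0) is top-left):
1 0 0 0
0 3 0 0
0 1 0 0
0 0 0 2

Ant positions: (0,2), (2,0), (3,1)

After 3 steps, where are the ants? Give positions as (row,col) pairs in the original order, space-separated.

Step 1: ant0:(0,2)->E->(0,3) | ant1:(2,0)->E->(2,1) | ant2:(3,1)->N->(2,1)
  grid max=4 at (2,1)
Step 2: ant0:(0,3)->S->(1,3) | ant1:(2,1)->N->(1,1) | ant2:(2,1)->N->(1,1)
  grid max=5 at (1,1)
Step 3: ant0:(1,3)->N->(0,3) | ant1:(1,1)->S->(2,1) | ant2:(1,1)->S->(2,1)
  grid max=6 at (2,1)

(0,3) (2,1) (2,1)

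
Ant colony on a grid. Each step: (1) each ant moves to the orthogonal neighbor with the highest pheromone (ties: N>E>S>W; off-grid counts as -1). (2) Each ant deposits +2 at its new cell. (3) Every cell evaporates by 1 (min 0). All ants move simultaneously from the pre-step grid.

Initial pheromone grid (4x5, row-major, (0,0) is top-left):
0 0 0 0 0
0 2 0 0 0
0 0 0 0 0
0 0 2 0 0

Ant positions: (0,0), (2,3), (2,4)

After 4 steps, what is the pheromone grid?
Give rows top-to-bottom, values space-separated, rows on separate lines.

After step 1: ants at (0,1),(1,3),(1,4)
  0 1 0 0 0
  0 1 0 1 1
  0 0 0 0 0
  0 0 1 0 0
After step 2: ants at (1,1),(1,4),(1,3)
  0 0 0 0 0
  0 2 0 2 2
  0 0 0 0 0
  0 0 0 0 0
After step 3: ants at (0,1),(1,3),(1,4)
  0 1 0 0 0
  0 1 0 3 3
  0 0 0 0 0
  0 0 0 0 0
After step 4: ants at (1,1),(1,4),(1,3)
  0 0 0 0 0
  0 2 0 4 4
  0 0 0 0 0
  0 0 0 0 0

0 0 0 0 0
0 2 0 4 4
0 0 0 0 0
0 0 0 0 0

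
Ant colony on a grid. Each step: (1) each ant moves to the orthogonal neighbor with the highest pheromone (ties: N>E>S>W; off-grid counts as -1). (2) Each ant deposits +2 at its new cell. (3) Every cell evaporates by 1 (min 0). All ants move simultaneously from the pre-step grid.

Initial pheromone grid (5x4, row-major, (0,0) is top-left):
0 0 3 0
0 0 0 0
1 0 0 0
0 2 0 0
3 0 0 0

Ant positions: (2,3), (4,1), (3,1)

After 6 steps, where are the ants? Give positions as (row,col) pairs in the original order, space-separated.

Step 1: ant0:(2,3)->N->(1,3) | ant1:(4,1)->W->(4,0) | ant2:(3,1)->N->(2,1)
  grid max=4 at (4,0)
Step 2: ant0:(1,3)->N->(0,3) | ant1:(4,0)->N->(3,0) | ant2:(2,1)->S->(3,1)
  grid max=3 at (4,0)
Step 3: ant0:(0,3)->W->(0,2) | ant1:(3,0)->S->(4,0) | ant2:(3,1)->W->(3,0)
  grid max=4 at (4,0)
Step 4: ant0:(0,2)->E->(0,3) | ant1:(4,0)->N->(3,0) | ant2:(3,0)->S->(4,0)
  grid max=5 at (4,0)
Step 5: ant0:(0,3)->W->(0,2) | ant1:(3,0)->S->(4,0) | ant2:(4,0)->N->(3,0)
  grid max=6 at (4,0)
Step 6: ant0:(0,2)->E->(0,3) | ant1:(4,0)->N->(3,0) | ant2:(3,0)->S->(4,0)
  grid max=7 at (4,0)

(0,3) (3,0) (4,0)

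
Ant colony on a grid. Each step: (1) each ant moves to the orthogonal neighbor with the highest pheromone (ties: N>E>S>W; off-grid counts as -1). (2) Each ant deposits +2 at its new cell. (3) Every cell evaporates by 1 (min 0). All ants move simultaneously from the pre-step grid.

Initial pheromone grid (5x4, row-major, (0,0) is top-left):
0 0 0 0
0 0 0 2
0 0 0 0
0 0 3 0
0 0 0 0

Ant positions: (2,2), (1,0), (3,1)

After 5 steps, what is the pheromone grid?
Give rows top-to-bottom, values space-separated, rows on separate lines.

After step 1: ants at (3,2),(0,0),(3,2)
  1 0 0 0
  0 0 0 1
  0 0 0 0
  0 0 6 0
  0 0 0 0
After step 2: ants at (2,2),(0,1),(2,2)
  0 1 0 0
  0 0 0 0
  0 0 3 0
  0 0 5 0
  0 0 0 0
After step 3: ants at (3,2),(0,2),(3,2)
  0 0 1 0
  0 0 0 0
  0 0 2 0
  0 0 8 0
  0 0 0 0
After step 4: ants at (2,2),(0,3),(2,2)
  0 0 0 1
  0 0 0 0
  0 0 5 0
  0 0 7 0
  0 0 0 0
After step 5: ants at (3,2),(1,3),(3,2)
  0 0 0 0
  0 0 0 1
  0 0 4 0
  0 0 10 0
  0 0 0 0

0 0 0 0
0 0 0 1
0 0 4 0
0 0 10 0
0 0 0 0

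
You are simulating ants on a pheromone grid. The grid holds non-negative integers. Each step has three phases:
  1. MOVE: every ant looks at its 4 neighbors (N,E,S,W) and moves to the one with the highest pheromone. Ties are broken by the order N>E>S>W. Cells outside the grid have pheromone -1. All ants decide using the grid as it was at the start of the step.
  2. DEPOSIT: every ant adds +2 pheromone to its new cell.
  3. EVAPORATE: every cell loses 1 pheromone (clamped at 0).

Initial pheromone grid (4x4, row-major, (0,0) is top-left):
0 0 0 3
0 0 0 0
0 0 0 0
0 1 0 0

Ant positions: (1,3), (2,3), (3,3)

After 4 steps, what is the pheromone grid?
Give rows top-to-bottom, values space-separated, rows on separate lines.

After step 1: ants at (0,3),(1,3),(2,3)
  0 0 0 4
  0 0 0 1
  0 0 0 1
  0 0 0 0
After step 2: ants at (1,3),(0,3),(1,3)
  0 0 0 5
  0 0 0 4
  0 0 0 0
  0 0 0 0
After step 3: ants at (0,3),(1,3),(0,3)
  0 0 0 8
  0 0 0 5
  0 0 0 0
  0 0 0 0
After step 4: ants at (1,3),(0,3),(1,3)
  0 0 0 9
  0 0 0 8
  0 0 0 0
  0 0 0 0

0 0 0 9
0 0 0 8
0 0 0 0
0 0 0 0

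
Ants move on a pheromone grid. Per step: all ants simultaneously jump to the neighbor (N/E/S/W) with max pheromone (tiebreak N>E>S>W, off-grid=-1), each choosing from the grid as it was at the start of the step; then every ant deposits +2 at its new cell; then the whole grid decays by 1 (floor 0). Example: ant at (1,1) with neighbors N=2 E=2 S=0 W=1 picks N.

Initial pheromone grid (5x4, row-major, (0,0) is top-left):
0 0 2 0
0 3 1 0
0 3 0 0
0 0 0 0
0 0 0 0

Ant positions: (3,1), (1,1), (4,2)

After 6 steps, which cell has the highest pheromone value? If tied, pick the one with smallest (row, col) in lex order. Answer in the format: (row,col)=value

Step 1: ant0:(3,1)->N->(2,1) | ant1:(1,1)->S->(2,1) | ant2:(4,2)->N->(3,2)
  grid max=6 at (2,1)
Step 2: ant0:(2,1)->N->(1,1) | ant1:(2,1)->N->(1,1) | ant2:(3,2)->N->(2,2)
  grid max=5 at (1,1)
Step 3: ant0:(1,1)->S->(2,1) | ant1:(1,1)->S->(2,1) | ant2:(2,2)->W->(2,1)
  grid max=10 at (2,1)
Step 4: ant0:(2,1)->N->(1,1) | ant1:(2,1)->N->(1,1) | ant2:(2,1)->N->(1,1)
  grid max=9 at (1,1)
Step 5: ant0:(1,1)->S->(2,1) | ant1:(1,1)->S->(2,1) | ant2:(1,1)->S->(2,1)
  grid max=14 at (2,1)
Step 6: ant0:(2,1)->N->(1,1) | ant1:(2,1)->N->(1,1) | ant2:(2,1)->N->(1,1)
  grid max=13 at (1,1)
Final grid:
  0 0 0 0
  0 13 0 0
  0 13 0 0
  0 0 0 0
  0 0 0 0
Max pheromone 13 at (1,1)

Answer: (1,1)=13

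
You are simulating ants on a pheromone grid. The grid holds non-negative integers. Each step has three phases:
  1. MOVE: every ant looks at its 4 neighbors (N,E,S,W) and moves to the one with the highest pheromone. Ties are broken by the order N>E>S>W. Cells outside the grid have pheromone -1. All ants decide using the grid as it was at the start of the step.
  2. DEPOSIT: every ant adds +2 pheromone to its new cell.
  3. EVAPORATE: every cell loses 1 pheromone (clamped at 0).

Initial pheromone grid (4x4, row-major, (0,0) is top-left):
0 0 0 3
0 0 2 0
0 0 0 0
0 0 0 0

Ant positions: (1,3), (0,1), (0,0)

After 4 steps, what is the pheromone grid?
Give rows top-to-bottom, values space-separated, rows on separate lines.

After step 1: ants at (0,3),(0,2),(0,1)
  0 1 1 4
  0 0 1 0
  0 0 0 0
  0 0 0 0
After step 2: ants at (0,2),(0,3),(0,2)
  0 0 4 5
  0 0 0 0
  0 0 0 0
  0 0 0 0
After step 3: ants at (0,3),(0,2),(0,3)
  0 0 5 8
  0 0 0 0
  0 0 0 0
  0 0 0 0
After step 4: ants at (0,2),(0,3),(0,2)
  0 0 8 9
  0 0 0 0
  0 0 0 0
  0 0 0 0

0 0 8 9
0 0 0 0
0 0 0 0
0 0 0 0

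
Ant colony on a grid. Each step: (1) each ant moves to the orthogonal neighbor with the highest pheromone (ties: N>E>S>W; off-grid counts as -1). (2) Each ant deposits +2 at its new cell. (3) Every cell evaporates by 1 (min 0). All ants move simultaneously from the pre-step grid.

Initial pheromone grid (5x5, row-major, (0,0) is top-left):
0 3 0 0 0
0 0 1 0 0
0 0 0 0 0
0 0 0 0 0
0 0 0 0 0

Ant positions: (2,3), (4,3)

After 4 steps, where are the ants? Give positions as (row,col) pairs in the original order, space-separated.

Step 1: ant0:(2,3)->N->(1,3) | ant1:(4,3)->N->(3,3)
  grid max=2 at (0,1)
Step 2: ant0:(1,3)->N->(0,3) | ant1:(3,3)->N->(2,3)
  grid max=1 at (0,1)
Step 3: ant0:(0,3)->E->(0,4) | ant1:(2,3)->N->(1,3)
  grid max=1 at (0,4)
Step 4: ant0:(0,4)->S->(1,4) | ant1:(1,3)->N->(0,3)
  grid max=1 at (0,3)

(1,4) (0,3)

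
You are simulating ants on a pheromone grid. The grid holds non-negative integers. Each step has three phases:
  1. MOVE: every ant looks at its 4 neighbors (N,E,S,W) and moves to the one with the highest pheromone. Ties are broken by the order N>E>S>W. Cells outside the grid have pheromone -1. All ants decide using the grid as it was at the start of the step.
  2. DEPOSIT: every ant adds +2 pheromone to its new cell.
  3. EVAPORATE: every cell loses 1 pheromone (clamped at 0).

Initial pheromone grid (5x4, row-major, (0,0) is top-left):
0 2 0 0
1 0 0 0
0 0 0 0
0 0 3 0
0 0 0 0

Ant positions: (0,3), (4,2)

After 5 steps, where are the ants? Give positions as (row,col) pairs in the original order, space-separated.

Step 1: ant0:(0,3)->S->(1,3) | ant1:(4,2)->N->(3,2)
  grid max=4 at (3,2)
Step 2: ant0:(1,3)->N->(0,3) | ant1:(3,2)->N->(2,2)
  grid max=3 at (3,2)
Step 3: ant0:(0,3)->S->(1,3) | ant1:(2,2)->S->(3,2)
  grid max=4 at (3,2)
Step 4: ant0:(1,3)->N->(0,3) | ant1:(3,2)->N->(2,2)
  grid max=3 at (3,2)
Step 5: ant0:(0,3)->S->(1,3) | ant1:(2,2)->S->(3,2)
  grid max=4 at (3,2)

(1,3) (3,2)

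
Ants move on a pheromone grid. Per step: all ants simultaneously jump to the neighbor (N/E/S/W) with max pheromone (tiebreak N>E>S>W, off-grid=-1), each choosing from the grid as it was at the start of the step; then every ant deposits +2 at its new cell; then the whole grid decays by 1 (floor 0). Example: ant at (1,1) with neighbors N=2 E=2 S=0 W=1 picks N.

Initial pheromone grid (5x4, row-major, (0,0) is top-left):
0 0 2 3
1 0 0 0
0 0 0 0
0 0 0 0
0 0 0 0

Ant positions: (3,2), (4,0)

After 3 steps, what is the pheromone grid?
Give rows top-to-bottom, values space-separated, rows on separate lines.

After step 1: ants at (2,2),(3,0)
  0 0 1 2
  0 0 0 0
  0 0 1 0
  1 0 0 0
  0 0 0 0
After step 2: ants at (1,2),(2,0)
  0 0 0 1
  0 0 1 0
  1 0 0 0
  0 0 0 0
  0 0 0 0
After step 3: ants at (0,2),(1,0)
  0 0 1 0
  1 0 0 0
  0 0 0 0
  0 0 0 0
  0 0 0 0

0 0 1 0
1 0 0 0
0 0 0 0
0 0 0 0
0 0 0 0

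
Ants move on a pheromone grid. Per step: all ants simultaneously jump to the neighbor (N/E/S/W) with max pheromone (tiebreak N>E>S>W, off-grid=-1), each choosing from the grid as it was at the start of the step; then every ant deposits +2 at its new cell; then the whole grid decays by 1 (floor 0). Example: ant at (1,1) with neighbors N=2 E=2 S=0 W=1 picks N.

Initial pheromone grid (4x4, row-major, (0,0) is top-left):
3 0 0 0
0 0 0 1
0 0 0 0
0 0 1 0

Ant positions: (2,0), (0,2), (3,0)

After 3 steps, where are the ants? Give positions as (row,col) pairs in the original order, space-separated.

Step 1: ant0:(2,0)->N->(1,0) | ant1:(0,2)->E->(0,3) | ant2:(3,0)->N->(2,0)
  grid max=2 at (0,0)
Step 2: ant0:(1,0)->N->(0,0) | ant1:(0,3)->S->(1,3) | ant2:(2,0)->N->(1,0)
  grid max=3 at (0,0)
Step 3: ant0:(0,0)->S->(1,0) | ant1:(1,3)->N->(0,3) | ant2:(1,0)->N->(0,0)
  grid max=4 at (0,0)

(1,0) (0,3) (0,0)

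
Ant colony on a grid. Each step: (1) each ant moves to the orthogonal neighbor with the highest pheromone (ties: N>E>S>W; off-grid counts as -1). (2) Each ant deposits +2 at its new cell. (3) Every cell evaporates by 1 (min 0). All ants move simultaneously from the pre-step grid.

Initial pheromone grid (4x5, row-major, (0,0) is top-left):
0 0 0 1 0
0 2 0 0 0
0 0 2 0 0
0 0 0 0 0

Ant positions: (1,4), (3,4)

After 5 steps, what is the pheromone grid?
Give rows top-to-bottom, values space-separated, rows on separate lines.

After step 1: ants at (0,4),(2,4)
  0 0 0 0 1
  0 1 0 0 0
  0 0 1 0 1
  0 0 0 0 0
After step 2: ants at (1,4),(1,4)
  0 0 0 0 0
  0 0 0 0 3
  0 0 0 0 0
  0 0 0 0 0
After step 3: ants at (0,4),(0,4)
  0 0 0 0 3
  0 0 0 0 2
  0 0 0 0 0
  0 0 0 0 0
After step 4: ants at (1,4),(1,4)
  0 0 0 0 2
  0 0 0 0 5
  0 0 0 0 0
  0 0 0 0 0
After step 5: ants at (0,4),(0,4)
  0 0 0 0 5
  0 0 0 0 4
  0 0 0 0 0
  0 0 0 0 0

0 0 0 0 5
0 0 0 0 4
0 0 0 0 0
0 0 0 0 0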